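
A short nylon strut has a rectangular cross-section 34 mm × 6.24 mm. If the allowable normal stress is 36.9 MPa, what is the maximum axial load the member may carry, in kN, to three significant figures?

A = 212.2 mm².
P_max = σ_allow · A = 36.9 · 212.2 = 7829 N = 7.829 kN.

7.83 kN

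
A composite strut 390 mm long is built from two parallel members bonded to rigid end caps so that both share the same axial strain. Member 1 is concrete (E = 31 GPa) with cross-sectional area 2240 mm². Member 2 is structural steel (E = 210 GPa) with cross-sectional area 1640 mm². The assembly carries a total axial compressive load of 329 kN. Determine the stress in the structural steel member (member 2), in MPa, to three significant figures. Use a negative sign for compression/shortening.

Equal strain + equilibrium ⇒ each member carries load in proportion to AE: A₁E₁ = 69440000 N, A₂E₂ = 344400000 N, ΣAE = 413800000 N.
σ₂ = P·E₂/ΣAE = -329000·210000/413800000 = -166.9 MPa.

-167 MPa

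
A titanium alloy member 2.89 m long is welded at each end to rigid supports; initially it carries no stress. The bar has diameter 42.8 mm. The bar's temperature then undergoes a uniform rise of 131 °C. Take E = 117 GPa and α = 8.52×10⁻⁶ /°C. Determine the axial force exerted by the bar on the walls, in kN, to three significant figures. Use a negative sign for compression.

-188 kN

Free thermal expansion αLΔT = 8.52e-6 · 2890 · 131 = 3.226 mm.
The walls impose strain ε = −(3.226)/2890 = -1.1161e-03; σ = Eε = 117000 · -1.1161e-03 = -130.6 MPa.
Wall reaction R = σ·A = -130.6·1439 = -187900 N = -187.9 kN.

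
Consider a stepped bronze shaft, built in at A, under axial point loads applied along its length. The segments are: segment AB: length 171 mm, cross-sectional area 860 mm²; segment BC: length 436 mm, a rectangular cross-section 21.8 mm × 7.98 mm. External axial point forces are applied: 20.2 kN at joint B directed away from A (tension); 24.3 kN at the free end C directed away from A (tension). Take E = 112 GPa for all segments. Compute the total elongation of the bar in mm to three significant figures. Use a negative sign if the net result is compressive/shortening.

0.623 mm

Internal axial forces (sectioning from the free end, tension +): N_BC = 24.3 kN, N_AB = 44.5 kN.
A_BC = 174 mm².
δ_AB = 44500·171/(860·112000) = 0.079 mm
δ_BC = 24300·436/(174·112000) = 0.5438 mm
δ = Σδ_i = 0.6228 mm.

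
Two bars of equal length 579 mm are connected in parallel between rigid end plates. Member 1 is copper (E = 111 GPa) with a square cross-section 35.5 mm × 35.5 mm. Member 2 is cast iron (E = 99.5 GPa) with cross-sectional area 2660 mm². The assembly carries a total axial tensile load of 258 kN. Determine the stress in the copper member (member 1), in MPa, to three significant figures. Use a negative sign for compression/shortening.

70.8 MPa

A_1 = 1260 mm².
Equal strain + equilibrium ⇒ each member carries load in proportion to AE: A₁E₁ = 139900000 N, A₂E₂ = 264700000 N, ΣAE = 404600000 N.
σ₁ = P·E₁/ΣAE = 258000·111000/404600000 = 70.79 MPa.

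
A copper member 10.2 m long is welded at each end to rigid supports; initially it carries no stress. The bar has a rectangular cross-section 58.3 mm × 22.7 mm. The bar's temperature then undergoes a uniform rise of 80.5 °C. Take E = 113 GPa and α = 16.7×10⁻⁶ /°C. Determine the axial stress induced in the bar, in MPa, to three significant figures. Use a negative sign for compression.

-152 MPa

Free thermal expansion αLΔT = 16.7e-6 · 10200 · 80.5 = 13.71 mm.
The walls impose strain ε = −(13.71)/10200 = -1.3444e-03; σ = Eε = 113000 · -1.3444e-03 = -151.9 MPa.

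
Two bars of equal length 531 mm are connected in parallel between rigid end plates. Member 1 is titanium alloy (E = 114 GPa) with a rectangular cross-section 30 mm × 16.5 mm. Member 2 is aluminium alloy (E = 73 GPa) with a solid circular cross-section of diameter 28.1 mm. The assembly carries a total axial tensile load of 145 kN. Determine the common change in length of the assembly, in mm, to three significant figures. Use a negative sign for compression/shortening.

A_1 = 495 mm².
A_2 = 620.2 mm².
Equal strain + equilibrium ⇒ each member carries load in proportion to AE: A₁E₁ = 56430000 N, A₂E₂ = 45270000 N, ΣAE = 101700000 N.
δ = PL/ΣAE = 145000·531/101700000 = 0.7571 mm.

0.757 mm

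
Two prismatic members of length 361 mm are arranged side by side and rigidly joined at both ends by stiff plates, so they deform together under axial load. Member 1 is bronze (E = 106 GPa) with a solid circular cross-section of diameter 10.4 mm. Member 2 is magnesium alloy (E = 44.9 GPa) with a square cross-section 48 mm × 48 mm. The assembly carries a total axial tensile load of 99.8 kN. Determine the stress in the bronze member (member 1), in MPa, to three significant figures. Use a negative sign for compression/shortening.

A_1 = 84.95 mm².
A_2 = 2304 mm².
Equal strain + equilibrium ⇒ each member carries load in proportion to AE: A₁E₁ = 9005000 N, A₂E₂ = 103400000 N, ΣAE = 112500000 N.
σ₁ = P·E₁/ΣAE = 99800·106000/112500000 = 94.07 MPa.

94.1 MPa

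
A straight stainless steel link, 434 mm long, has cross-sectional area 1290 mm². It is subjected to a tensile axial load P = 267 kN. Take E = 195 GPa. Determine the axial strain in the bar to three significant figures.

0.00106

σ = N/A = 207 MPa; ε = σ/E = 207/195000 = 1.061e-03.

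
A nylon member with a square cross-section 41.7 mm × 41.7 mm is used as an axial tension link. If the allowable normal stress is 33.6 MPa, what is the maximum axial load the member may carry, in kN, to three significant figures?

58.4 kN

A = 1739 mm².
P_max = σ_allow · A = 33.6 · 1739 = 58430 N = 58.43 kN.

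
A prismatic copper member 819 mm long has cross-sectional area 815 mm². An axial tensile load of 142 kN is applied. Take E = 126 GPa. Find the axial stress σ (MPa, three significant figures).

σ = N/A = 142000/815 = 174.2 MPa.

174 MPa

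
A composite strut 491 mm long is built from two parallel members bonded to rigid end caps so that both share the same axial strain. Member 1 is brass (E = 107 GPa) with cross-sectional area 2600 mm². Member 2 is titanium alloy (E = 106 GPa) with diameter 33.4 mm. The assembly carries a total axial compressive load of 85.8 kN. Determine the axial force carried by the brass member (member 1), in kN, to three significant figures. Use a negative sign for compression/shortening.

A_2 = 876.2 mm².
Equal strain + equilibrium ⇒ each member carries load in proportion to AE: A₁E₁ = 278200000 N, A₂E₂ = 92870000 N, ΣAE = 371100000 N.
F₁ = P·A₁E₁/ΣAE = -85800·278200000/371100000 = -64330 N.

-64.3 kN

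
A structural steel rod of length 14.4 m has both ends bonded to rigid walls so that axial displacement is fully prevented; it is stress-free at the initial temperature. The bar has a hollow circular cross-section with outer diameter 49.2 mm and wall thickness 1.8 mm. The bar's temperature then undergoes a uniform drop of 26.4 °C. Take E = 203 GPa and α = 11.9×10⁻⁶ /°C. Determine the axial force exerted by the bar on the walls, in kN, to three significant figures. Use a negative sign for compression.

17.1 kN

Free thermal expansion αLΔT = 11.9e-6 · 14400 · -26.4 = -4.524 mm.
The walls impose strain ε = −(-4.524)/14400 = 3.1416e-04; σ = Eε = 203000 · 3.1416e-04 = 63.77 MPa.
Wall reaction R = σ·A = 63.77·268 = 17090 N = 17.09 kN.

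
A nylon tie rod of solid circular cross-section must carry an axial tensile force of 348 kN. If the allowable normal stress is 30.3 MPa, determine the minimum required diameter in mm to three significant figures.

121 mm

Required area A ≥ P/σ_allow = 348000/30.3 = 11490 mm².
For a solid circular section, d ≥ √(4A/π) = 120.9 mm.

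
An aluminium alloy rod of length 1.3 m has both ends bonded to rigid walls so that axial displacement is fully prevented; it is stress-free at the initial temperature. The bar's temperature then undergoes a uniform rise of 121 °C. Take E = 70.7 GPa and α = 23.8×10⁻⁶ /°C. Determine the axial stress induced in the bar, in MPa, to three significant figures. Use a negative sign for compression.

-204 MPa

Free thermal expansion αLΔT = 23.8e-6 · 1300 · 121 = 3.744 mm.
The walls impose strain ε = −(3.744)/1300 = -2.8798e-03; σ = Eε = 70700 · -2.8798e-03 = -203.6 MPa.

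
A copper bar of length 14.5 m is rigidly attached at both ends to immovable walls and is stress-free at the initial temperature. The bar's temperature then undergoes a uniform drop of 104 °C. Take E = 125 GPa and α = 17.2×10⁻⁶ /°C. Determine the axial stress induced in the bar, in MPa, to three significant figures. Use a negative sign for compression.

224 MPa

Free thermal expansion αLΔT = 17.2e-6 · 14500 · -104 = -25.94 mm.
The walls impose strain ε = −(-25.94)/14500 = 1.7888e-03; σ = Eε = 125000 · 1.7888e-03 = 223.6 MPa.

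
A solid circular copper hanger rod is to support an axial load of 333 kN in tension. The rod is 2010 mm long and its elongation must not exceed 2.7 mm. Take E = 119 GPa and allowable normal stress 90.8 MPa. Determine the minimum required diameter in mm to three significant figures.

Required area A ≥ P/σ_allow = 333000/90.8 = 3667 mm².
For a solid circular section, d ≥ √(4A/π) = 68.33 mm.
Elongation limit: A ≥ PL/(Eδ_allow) = 333000·2010/(119000·2.7) = 2083 mm² ⇒ d ≥ 51.5 mm.
The stress limit governs.

68.3 mm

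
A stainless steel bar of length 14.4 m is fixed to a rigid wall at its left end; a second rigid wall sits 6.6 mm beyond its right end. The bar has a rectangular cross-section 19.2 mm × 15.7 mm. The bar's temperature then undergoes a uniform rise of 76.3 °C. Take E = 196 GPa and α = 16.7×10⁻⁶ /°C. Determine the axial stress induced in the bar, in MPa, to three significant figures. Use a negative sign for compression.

-160 MPa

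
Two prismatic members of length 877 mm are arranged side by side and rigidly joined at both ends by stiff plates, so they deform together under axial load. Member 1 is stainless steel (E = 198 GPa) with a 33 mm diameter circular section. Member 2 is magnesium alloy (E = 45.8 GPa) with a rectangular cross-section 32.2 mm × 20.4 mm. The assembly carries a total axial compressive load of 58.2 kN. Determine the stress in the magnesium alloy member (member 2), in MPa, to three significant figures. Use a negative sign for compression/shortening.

A_1 = 855.3 mm².
A_2 = 656.9 mm².
Equal strain + equilibrium ⇒ each member carries load in proportion to AE: A₁E₁ = 169300000 N, A₂E₂ = 30090000 N, ΣAE = 199400000 N.
σ₂ = P·E₂/ΣAE = -58200·45800/199400000 = -13.37 MPa.

-13.4 MPa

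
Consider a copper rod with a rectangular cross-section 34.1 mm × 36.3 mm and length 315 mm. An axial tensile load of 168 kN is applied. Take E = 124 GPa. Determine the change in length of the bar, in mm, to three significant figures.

A = 1238 mm².
δ_mech = NL/(AE) = 168000·315/(1238·124000) = 0.3448 mm.

0.345 mm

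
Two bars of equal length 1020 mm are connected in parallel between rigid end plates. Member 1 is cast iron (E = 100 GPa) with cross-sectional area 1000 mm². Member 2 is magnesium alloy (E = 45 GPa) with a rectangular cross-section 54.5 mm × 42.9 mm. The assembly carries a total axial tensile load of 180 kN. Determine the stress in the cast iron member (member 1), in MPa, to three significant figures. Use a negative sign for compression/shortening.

A_2 = 2338 mm².
Equal strain + equilibrium ⇒ each member carries load in proportion to AE: A₁E₁ = 100000000 N, A₂E₂ = 105200000 N, ΣAE = 205200000 N.
σ₁ = P·E₁/ΣAE = 180000·100000/205200000 = 87.71 MPa.

87.7 MPa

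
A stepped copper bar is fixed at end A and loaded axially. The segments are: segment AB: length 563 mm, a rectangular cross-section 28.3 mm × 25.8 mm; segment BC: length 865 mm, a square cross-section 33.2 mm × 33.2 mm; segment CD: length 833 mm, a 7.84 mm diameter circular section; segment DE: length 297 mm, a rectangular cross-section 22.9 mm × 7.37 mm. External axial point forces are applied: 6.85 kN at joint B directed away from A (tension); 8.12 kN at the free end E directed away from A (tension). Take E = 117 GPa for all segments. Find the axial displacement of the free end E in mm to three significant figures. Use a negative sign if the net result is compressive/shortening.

Internal axial forces (sectioning from the free end, tension +): N_DE = 8.12 kN, N_CD = 8.12 kN, N_BC = 8.12 kN, N_AB = 14.97 kN.
A_AB = 730.1 mm².
A_BC = 1102 mm².
A_CD = 48.27 mm².
A_DE = 168.8 mm².
δ_AB = 14970·563/(730.1·117000) = 0.09866 mm
δ_BC = 8120·865/(1102·117000) = 0.05446 mm
δ_CD = 8120·833/(48.27·117000) = 1.198 mm
δ_DE = 8120·297/(168.8·117000) = 0.1221 mm
δ = Σδ_i = 1.473 mm.

1.47 mm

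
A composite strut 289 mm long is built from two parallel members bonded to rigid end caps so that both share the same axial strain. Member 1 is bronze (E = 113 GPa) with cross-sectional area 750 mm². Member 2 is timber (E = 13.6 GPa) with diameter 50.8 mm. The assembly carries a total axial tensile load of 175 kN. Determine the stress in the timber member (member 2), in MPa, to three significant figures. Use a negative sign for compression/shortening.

21.2 MPa

A_2 = 2027 mm².
Equal strain + equilibrium ⇒ each member carries load in proportion to AE: A₁E₁ = 84750000 N, A₂E₂ = 27560000 N, ΣAE = 112300000 N.
σ₂ = P·E₂/ΣAE = 175000·13600/112300000 = 21.19 MPa.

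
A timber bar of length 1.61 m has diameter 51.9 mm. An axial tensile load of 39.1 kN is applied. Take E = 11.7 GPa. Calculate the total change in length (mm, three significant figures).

2.54 mm

A = 2116 mm².
δ_mech = NL/(AE) = 39100·1610/(2116·11700) = 2.543 mm.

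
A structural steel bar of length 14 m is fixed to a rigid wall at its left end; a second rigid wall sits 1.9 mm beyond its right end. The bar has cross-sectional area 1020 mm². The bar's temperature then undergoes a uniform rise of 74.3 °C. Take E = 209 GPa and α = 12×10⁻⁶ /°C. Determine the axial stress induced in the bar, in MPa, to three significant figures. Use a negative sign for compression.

-158 MPa

Free thermal expansion αLΔT = 12e-6 · 14000 · 74.3 = 12.48 mm.
The walls engage after the gap closes; constrained expansion = 12.48 − 1.9 = 10.58 mm.
The walls impose strain ε = −(10.58)/14000 = -7.5589e-04; σ = Eε = 209000 · -7.5589e-04 = -158 MPa.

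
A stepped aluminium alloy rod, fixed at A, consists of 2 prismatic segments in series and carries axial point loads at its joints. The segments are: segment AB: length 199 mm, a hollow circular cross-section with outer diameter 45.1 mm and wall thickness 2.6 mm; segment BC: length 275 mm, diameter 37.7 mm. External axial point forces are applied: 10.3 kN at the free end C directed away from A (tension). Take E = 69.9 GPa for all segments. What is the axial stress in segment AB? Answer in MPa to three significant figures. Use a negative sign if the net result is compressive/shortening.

Internal axial forces (sectioning from the free end, tension +): N_BC = 10.3 kN, N_AB = 10.3 kN.
A_AB = 347.1 mm².
σ_AB = N_AB/A_AB = 10300/347.1 = 29.67 MPa.

29.7 MPa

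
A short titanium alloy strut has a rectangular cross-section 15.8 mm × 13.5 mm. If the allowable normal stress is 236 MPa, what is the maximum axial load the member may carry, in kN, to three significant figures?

50.3 kN

A = 213.3 mm².
P_max = σ_allow · A = 236 · 213.3 = 50340 N = 50.34 kN.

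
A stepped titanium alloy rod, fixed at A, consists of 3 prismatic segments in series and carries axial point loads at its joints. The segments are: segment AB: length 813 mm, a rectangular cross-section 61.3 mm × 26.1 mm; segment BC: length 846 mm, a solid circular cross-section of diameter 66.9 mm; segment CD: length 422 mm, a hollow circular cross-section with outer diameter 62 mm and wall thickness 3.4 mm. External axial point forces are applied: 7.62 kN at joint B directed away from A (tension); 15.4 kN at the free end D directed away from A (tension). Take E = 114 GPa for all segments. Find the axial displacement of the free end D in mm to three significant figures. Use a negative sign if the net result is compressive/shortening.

Internal axial forces (sectioning from the free end, tension +): N_CD = 15.4 kN, N_BC = 15.4 kN, N_AB = 23.02 kN.
A_AB = 1600 mm².
A_BC = 3515 mm².
A_CD = 625.9 mm².
δ_AB = 23020·813/(1600·114000) = 0.1026 mm
δ_BC = 15400·846/(3515·114000) = 0.03251 mm
δ_CD = 15400·422/(625.9·114000) = 0.09108 mm
δ = Σδ_i = 0.2262 mm.

0.226 mm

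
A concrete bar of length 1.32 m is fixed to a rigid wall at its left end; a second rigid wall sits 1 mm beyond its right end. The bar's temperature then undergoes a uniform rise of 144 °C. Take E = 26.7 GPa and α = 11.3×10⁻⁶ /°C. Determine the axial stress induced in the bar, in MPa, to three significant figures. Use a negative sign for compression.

-23.2 MPa

Free thermal expansion αLΔT = 11.3e-6 · 1320 · 144 = 2.148 mm.
The walls engage after the gap closes; constrained expansion = 2.148 − 1 = 1.148 mm.
The walls impose strain ε = −(1.148)/1320 = -8.6962e-04; σ = Eε = 26700 · -8.6962e-04 = -23.22 MPa.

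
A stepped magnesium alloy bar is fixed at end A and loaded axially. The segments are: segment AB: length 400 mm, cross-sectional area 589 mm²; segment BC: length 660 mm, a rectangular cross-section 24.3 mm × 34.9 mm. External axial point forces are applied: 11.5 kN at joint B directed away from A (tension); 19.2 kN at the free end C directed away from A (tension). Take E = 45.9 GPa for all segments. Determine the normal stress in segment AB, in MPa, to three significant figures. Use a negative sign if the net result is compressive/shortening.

52.1 MPa

Internal axial forces (sectioning from the free end, tension +): N_BC = 19.2 kN, N_AB = 30.7 kN.
σ_AB = N_AB/A_AB = 30700/589 = 52.12 MPa.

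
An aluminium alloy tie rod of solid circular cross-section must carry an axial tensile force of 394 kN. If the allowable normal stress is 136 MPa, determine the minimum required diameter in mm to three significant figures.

Required area A ≥ P/σ_allow = 394000/136 = 2897 mm².
For a solid circular section, d ≥ √(4A/π) = 60.73 mm.

60.7 mm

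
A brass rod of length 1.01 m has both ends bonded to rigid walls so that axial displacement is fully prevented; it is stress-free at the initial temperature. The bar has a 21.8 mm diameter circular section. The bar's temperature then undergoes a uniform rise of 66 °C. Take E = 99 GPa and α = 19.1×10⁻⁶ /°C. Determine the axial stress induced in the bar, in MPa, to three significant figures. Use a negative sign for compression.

-125 MPa

Free thermal expansion αLΔT = 19.1e-6 · 1010 · 66 = 1.273 mm.
The walls impose strain ε = −(1.273)/1010 = -1.2606e-03; σ = Eε = 99000 · -1.2606e-03 = -124.8 MPa.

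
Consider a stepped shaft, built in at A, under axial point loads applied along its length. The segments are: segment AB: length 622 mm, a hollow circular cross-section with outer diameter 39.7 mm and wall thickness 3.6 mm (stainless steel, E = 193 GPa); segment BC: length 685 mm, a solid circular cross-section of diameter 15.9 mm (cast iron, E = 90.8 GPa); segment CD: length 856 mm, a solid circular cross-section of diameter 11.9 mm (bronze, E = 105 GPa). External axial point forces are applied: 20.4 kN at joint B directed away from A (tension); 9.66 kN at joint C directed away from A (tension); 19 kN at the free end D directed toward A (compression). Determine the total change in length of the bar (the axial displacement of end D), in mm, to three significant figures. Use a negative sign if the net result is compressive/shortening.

-1.66 mm

Internal axial forces (sectioning from the free end, tension +): N_CD = -19 kN, N_BC = -9.34 kN, N_AB = 11.06 kN.
A_AB = 408.3 mm².
A_BC = 198.6 mm².
A_CD = 111.2 mm².
δ_AB = 11060·622/(408.3·193000) = 0.0873 mm
δ_BC = -9340·685/(198.6·90800) = -0.3549 mm
δ_CD = -19000·856/(111.2·105000) = -1.393 mm
δ = Σδ_i = -1.66 mm.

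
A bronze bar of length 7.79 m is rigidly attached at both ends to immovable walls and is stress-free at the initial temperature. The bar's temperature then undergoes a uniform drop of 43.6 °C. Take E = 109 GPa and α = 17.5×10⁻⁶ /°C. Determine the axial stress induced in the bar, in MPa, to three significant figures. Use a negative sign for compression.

Free thermal expansion αLΔT = 17.5e-6 · 7790 · -43.6 = -5.944 mm.
The walls impose strain ε = −(-5.944)/7790 = 7.6300e-04; σ = Eε = 109000 · 7.6300e-04 = 83.17 MPa.

83.2 MPa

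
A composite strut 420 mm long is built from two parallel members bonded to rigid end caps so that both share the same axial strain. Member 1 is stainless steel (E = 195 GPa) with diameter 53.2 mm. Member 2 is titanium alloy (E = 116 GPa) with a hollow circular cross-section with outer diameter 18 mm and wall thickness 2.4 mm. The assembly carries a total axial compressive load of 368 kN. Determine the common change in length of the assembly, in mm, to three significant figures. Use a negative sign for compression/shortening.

-0.346 mm

A_1 = 2223 mm².
A_2 = 117.6 mm².
Equal strain + equilibrium ⇒ each member carries load in proportion to AE: A₁E₁ = 433500000 N, A₂E₂ = 13640000 N, ΣAE = 447100000 N.
δ = PL/ΣAE = -368000·420/447100000 = -0.3457 mm.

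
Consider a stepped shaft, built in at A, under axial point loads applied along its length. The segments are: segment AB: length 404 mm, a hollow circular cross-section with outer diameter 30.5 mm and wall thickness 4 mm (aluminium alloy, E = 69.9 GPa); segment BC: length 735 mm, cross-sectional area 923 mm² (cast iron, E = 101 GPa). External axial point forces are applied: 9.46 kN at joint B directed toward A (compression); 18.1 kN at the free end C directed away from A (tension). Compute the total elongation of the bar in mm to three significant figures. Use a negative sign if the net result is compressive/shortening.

0.293 mm

Internal axial forces (sectioning from the free end, tension +): N_BC = 18.1 kN, N_AB = 8.64 kN.
A_AB = 333 mm².
δ_AB = 8640·404/(333·69900) = 0.15 mm
δ_BC = 18100·735/(923·101000) = 0.1427 mm
δ = Σδ_i = 0.2927 mm.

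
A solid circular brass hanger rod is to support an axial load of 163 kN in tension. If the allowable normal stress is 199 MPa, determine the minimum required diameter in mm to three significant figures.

Required area A ≥ P/σ_allow = 163000/199 = 819.1 mm².
For a solid circular section, d ≥ √(4A/π) = 32.29 mm.

32.3 mm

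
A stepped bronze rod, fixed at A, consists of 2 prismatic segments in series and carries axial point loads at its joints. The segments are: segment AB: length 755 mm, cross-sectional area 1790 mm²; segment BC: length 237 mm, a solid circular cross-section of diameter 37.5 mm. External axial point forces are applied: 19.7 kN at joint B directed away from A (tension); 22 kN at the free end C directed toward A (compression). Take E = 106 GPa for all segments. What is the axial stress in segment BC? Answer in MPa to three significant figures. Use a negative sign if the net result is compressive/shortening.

Internal axial forces (sectioning from the free end, tension +): N_BC = -22 kN, N_AB = -2.3 kN.
A_BC = 1104 mm².
σ_BC = N_BC/A_BC = -22000/1104 = -19.92 MPa.

-19.9 MPa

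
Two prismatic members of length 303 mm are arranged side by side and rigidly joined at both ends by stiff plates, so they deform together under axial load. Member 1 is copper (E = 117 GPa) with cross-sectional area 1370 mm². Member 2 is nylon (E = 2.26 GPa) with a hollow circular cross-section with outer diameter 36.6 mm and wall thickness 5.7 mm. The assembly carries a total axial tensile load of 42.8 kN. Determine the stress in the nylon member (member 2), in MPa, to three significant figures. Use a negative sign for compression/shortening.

0.599 MPa

A_2 = 553.3 mm².
Equal strain + equilibrium ⇒ each member carries load in proportion to AE: A₁E₁ = 160300000 N, A₂E₂ = 1251000 N, ΣAE = 161500000 N.
σ₂ = P·E₂/ΣAE = 42800·2260/161500000 = 0.5988 MPa.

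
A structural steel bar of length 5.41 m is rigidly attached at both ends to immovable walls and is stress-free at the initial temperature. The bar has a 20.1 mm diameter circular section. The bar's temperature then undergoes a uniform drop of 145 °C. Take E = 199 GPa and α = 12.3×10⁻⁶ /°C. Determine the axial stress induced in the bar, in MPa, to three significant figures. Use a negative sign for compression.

Free thermal expansion αLΔT = 12.3e-6 · 5410 · -145 = -9.649 mm.
The walls impose strain ε = −(-9.649)/5410 = 1.7835e-03; σ = Eε = 199000 · 1.7835e-03 = 354.9 MPa.

355 MPa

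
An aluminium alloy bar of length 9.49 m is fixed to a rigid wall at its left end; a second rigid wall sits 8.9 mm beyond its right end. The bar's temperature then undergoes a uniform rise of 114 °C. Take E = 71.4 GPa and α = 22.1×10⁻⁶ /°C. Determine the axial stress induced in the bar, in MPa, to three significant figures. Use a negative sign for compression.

-113 MPa

Free thermal expansion αLΔT = 22.1e-6 · 9490 · 114 = 23.91 mm.
The walls engage after the gap closes; constrained expansion = 23.91 − 8.9 = 15.01 mm.
The walls impose strain ε = −(15.01)/9490 = -1.5816e-03; σ = Eε = 71400 · -1.5816e-03 = -112.9 MPa.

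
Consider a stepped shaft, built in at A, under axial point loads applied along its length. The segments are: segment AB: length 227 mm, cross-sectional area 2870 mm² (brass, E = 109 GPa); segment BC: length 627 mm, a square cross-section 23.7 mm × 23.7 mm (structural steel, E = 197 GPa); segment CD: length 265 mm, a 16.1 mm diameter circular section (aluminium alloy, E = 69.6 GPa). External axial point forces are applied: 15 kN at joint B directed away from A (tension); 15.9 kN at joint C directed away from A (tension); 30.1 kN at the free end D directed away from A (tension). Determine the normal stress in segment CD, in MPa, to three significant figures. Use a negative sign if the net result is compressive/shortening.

Internal axial forces (sectioning from the free end, tension +): N_CD = 30.1 kN, N_BC = 46 kN, N_AB = 61 kN.
A_CD = 203.6 mm².
σ_CD = N_CD/A_CD = 30100/203.6 = 147.9 MPa.

148 MPa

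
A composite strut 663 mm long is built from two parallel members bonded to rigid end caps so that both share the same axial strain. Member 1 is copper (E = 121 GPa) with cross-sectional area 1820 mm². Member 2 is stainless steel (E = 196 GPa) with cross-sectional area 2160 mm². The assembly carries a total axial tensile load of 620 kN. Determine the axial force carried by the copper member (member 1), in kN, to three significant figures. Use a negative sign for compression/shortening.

212 kN

Equal strain + equilibrium ⇒ each member carries load in proportion to AE: A₁E₁ = 220200000 N, A₂E₂ = 423400000 N, ΣAE = 643600000 N.
F₁ = P·A₁E₁/ΣAE = 620000·220200000/643600000 = 212200 N.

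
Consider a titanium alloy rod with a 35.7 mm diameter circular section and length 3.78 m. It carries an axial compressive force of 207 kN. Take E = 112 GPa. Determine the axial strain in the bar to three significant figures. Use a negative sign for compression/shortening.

A = 1001 mm².
σ = N/A = -206.8 MPa; ε = σ/E = -206.8/112000 = -1.846e-03.

-0.00185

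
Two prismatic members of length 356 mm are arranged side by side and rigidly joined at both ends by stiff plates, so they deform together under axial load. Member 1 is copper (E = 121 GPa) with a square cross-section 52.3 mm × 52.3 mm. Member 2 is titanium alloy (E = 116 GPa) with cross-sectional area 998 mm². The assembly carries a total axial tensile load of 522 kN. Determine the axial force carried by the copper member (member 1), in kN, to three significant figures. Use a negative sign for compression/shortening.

387 kN

A_1 = 2735 mm².
Equal strain + equilibrium ⇒ each member carries load in proportion to AE: A₁E₁ = 331000000 N, A₂E₂ = 115800000 N, ΣAE = 446700000 N.
F₁ = P·A₁E₁/ΣAE = 522000·331000000/446700000 = 386700 N.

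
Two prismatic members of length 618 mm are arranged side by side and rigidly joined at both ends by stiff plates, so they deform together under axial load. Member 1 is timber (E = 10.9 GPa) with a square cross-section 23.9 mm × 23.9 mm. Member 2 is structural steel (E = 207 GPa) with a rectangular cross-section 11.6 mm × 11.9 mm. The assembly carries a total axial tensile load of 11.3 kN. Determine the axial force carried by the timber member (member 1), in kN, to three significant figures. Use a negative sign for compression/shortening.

A_1 = 571.2 mm².
A_2 = 138 mm².
Equal strain + equilibrium ⇒ each member carries load in proportion to AE: A₁E₁ = 6226000 N, A₂E₂ = 28570000 N, ΣAE = 34800000 N.
F₁ = P·A₁E₁/ΣAE = 11300·6226000/34800000 = 2022 N.

2.02 kN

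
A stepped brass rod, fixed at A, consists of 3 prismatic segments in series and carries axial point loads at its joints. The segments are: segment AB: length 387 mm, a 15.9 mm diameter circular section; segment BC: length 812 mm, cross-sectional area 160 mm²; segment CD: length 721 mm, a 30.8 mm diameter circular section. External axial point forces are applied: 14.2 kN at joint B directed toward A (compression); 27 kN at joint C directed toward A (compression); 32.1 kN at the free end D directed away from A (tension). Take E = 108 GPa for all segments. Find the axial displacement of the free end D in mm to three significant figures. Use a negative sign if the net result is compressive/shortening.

0.363 mm

Internal axial forces (sectioning from the free end, tension +): N_CD = 32.1 kN, N_BC = 5.1 kN, N_AB = -9.1 kN.
A_AB = 198.6 mm².
A_CD = 745.1 mm².
δ_AB = -9100·387/(198.6·108000) = -0.1642 mm
δ_BC = 5100·812/(160·108000) = 0.2397 mm
δ_CD = 32100·721/(745.1·108000) = 0.2876 mm
δ = Σδ_i = 0.363 mm.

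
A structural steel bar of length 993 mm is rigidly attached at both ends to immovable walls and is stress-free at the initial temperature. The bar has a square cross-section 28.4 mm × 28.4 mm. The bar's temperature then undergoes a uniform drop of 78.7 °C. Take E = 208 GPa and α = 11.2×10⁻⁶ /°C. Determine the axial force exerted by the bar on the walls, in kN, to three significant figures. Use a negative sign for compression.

Free thermal expansion αLΔT = 11.2e-6 · 993 · -78.7 = -0.8753 mm.
The walls impose strain ε = −(-0.8753)/993 = 8.8144e-04; σ = Eε = 208000 · 8.8144e-04 = 183.3 MPa.
Wall reaction R = σ·A = 183.3·806.6 = 147900 N = 147.9 kN.

148 kN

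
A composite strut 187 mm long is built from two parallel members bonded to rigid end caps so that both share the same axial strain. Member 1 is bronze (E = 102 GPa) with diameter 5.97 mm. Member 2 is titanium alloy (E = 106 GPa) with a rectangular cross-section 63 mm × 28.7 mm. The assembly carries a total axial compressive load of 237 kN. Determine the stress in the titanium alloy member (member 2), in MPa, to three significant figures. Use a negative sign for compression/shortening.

-129 MPa

A_1 = 27.99 mm².
A_2 = 1808 mm².
Equal strain + equilibrium ⇒ each member carries load in proportion to AE: A₁E₁ = 2855000 N, A₂E₂ = 191700000 N, ΣAE = 194500000 N.
σ₂ = P·E₂/ΣAE = -237000·106000/194500000 = -129.2 MPa.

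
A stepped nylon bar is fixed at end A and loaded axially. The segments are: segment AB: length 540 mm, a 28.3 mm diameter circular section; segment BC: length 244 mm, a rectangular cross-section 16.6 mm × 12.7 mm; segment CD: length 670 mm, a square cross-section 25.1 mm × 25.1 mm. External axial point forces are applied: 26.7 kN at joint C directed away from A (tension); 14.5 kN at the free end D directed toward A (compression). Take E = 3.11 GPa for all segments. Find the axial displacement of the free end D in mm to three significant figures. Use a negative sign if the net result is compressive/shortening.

Internal axial forces (sectioning from the free end, tension +): N_CD = -14.5 kN, N_BC = 12.2 kN, N_AB = 12.2 kN.
A_AB = 629 mm².
A_BC = 210.8 mm².
A_CD = 630 mm².
δ_AB = 12200·540/(629·3110) = 3.368 mm
δ_BC = 12200·244/(210.8·3110) = 4.54 mm
δ_CD = -14500·670/(630·3110) = -4.958 mm
δ = Σδ_i = 2.95 mm.

2.95 mm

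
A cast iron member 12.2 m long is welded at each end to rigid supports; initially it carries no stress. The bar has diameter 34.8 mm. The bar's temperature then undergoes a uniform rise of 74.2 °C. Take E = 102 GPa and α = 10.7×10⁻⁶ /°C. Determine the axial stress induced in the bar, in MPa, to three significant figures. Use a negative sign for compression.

Free thermal expansion αLΔT = 10.7e-6 · 12200 · 74.2 = 9.686 mm.
The walls impose strain ε = −(9.686)/12200 = -7.9394e-04; σ = Eε = 102000 · -7.9394e-04 = -80.98 MPa.

-81.0 MPa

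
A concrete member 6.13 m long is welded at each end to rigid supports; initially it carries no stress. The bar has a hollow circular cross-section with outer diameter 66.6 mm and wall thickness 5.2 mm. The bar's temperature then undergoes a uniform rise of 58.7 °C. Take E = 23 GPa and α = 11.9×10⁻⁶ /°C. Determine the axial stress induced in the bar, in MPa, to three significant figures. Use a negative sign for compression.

-16.1 MPa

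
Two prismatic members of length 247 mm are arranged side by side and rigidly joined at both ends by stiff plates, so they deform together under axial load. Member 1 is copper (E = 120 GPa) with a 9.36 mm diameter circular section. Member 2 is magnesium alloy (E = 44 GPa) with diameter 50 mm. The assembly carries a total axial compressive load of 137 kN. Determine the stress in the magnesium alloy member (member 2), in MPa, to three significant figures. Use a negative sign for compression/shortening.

A_1 = 68.81 mm².
A_2 = 1963 mm².
Equal strain + equilibrium ⇒ each member carries load in proportion to AE: A₁E₁ = 8257000 N, A₂E₂ = 86390000 N, ΣAE = 94650000 N.
σ₂ = P·E₂/ΣAE = -137000·44000/94650000 = -63.69 MPa.

-63.7 MPa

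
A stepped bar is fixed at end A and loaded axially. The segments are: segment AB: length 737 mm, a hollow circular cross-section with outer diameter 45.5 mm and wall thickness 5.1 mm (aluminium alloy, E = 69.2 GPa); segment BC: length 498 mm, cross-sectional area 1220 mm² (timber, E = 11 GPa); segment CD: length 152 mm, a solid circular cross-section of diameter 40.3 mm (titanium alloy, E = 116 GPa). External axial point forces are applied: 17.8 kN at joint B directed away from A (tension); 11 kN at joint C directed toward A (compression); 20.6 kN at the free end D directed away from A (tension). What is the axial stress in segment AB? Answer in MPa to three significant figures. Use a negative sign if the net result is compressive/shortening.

42.3 MPa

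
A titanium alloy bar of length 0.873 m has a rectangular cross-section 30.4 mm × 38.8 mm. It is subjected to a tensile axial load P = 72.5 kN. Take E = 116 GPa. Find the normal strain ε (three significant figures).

A = 1180 mm².
σ = N/A = 61.47 MPa; ε = σ/E = 61.47/116000 = 5.299e-04.

5.30e-04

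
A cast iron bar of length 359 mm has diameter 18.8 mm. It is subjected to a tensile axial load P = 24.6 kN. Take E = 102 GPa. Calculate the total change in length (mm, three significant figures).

A = 277.6 mm².
δ_mech = NL/(AE) = 24600·359/(277.6·102000) = 0.3119 mm.

0.312 mm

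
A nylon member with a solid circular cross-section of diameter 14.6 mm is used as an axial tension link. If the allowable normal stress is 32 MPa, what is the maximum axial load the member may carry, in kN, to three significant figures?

A = 167.4 mm².
P_max = σ_allow · A = 32 · 167.4 = 5357 N = 5.357 kN.

5.36 kN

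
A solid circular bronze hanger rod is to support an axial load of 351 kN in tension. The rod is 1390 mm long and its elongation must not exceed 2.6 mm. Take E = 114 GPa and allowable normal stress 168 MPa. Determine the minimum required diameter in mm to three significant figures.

Required area A ≥ P/σ_allow = 351000/168 = 2089 mm².
For a solid circular section, d ≥ √(4A/π) = 51.58 mm.
Elongation limit: A ≥ PL/(Eδ_allow) = 351000·1390/(114000·2.6) = 1646 mm² ⇒ d ≥ 45.78 mm.
The stress limit governs.

51.6 mm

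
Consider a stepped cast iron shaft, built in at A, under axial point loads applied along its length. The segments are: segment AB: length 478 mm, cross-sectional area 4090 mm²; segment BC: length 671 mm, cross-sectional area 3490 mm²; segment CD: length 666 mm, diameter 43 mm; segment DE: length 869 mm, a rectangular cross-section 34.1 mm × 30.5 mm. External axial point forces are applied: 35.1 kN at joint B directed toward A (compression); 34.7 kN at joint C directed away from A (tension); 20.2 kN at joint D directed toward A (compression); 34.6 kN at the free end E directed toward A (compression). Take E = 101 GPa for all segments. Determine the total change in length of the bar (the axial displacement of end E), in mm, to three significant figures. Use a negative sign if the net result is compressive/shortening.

-0.637 mm

Internal axial forces (sectioning from the free end, tension +): N_DE = -34.6 kN, N_CD = -54.8 kN, N_BC = -20.1 kN, N_AB = -55.2 kN.
A_CD = 1452 mm².
A_DE = 1040 mm².
δ_AB = -55200·478/(4090·101000) = -0.06387 mm
δ_BC = -20100·671/(3490·101000) = -0.03826 mm
δ_CD = -54800·666/(1452·101000) = -0.2488 mm
δ_DE = -34600·869/(1040·101000) = -0.2862 mm
δ = Σδ_i = -0.6372 mm.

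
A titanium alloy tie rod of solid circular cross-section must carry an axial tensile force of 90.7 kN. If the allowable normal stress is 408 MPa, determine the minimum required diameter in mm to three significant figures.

Required area A ≥ P/σ_allow = 90700/408 = 222.3 mm².
For a solid circular section, d ≥ √(4A/π) = 16.82 mm.

16.8 mm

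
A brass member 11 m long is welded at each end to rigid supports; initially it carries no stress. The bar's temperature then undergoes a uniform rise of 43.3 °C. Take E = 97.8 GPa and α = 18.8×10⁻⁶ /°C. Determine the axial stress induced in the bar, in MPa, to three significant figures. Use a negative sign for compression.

Free thermal expansion αLΔT = 18.8e-6 · 11000 · 43.3 = 8.954 mm.
The walls impose strain ε = −(8.954)/11000 = -8.1404e-04; σ = Eε = 97800 · -8.1404e-04 = -79.61 MPa.

-79.6 MPa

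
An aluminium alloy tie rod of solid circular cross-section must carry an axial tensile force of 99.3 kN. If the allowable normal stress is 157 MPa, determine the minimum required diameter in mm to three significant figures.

Required area A ≥ P/σ_allow = 99300/157 = 632.5 mm².
For a solid circular section, d ≥ √(4A/π) = 28.38 mm.

28.4 mm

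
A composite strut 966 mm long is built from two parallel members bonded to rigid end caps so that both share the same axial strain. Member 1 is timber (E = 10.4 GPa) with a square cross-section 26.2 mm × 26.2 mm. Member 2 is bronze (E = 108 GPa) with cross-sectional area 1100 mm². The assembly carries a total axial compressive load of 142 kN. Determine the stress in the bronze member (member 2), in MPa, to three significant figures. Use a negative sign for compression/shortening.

A_1 = 686.4 mm².
Equal strain + equilibrium ⇒ each member carries load in proportion to AE: A₁E₁ = 7139000 N, A₂E₂ = 118800000 N, ΣAE = 125900000 N.
σ₂ = P·E₂/ΣAE = -142000·108000/125900000 = -121.8 MPa.

-122 MPa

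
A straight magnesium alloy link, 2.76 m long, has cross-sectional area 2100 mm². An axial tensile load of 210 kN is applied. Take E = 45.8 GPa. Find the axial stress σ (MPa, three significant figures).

100 MPa

σ = N/A = 210000/2100 = 100 MPa.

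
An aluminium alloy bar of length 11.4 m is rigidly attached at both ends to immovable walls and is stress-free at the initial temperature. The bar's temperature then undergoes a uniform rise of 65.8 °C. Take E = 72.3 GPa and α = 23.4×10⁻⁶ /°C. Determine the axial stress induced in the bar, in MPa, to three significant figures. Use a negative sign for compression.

Free thermal expansion αLΔT = 23.4e-6 · 11400 · 65.8 = 17.55 mm.
The walls impose strain ε = −(17.55)/11400 = -1.5397e-03; σ = Eε = 72300 · -1.5397e-03 = -111.3 MPa.

-111 MPa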